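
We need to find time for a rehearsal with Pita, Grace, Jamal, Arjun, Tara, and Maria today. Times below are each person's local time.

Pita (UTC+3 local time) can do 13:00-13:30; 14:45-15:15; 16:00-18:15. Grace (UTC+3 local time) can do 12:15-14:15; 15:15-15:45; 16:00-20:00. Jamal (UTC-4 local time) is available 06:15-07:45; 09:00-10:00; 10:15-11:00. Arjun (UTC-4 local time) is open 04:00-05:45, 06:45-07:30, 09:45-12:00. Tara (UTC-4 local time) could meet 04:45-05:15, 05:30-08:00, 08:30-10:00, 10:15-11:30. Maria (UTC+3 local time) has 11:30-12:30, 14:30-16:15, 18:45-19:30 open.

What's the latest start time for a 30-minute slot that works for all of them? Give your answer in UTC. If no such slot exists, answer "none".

none

Pita in UTC: 10:00-10:30, 11:45-12:15, 13:00-15:15 (subtract 3h to convert from UTC+3).
Grace in UTC: 09:15-11:15, 12:15-12:45, 13:00-17:00 (subtract 3h to convert from UTC+3).
Jamal in UTC: 10:15-11:45, 13:00-14:00, 14:15-15:00 (add 4h to convert from UTC-4).
Arjun in UTC: 08:00-09:45, 10:45-11:30, 13:45-16:00 (add 4h to convert from UTC-4).
Tara in UTC: 08:45-09:15, 09:30-12:00, 12:30-14:00, 14:15-15:30 (add 4h to convert from UTC-4).
Maria in UTC: 08:30-09:30, 11:30-13:15, 15:45-16:30 (subtract 3h to convert from UTC+3).
Pita ∩ Grace: 10:00-10:30, 13:00-15:15.
Pita ∩ Grace ∩ Jamal: 10:15-10:30, 13:00-14:00, 14:15-15:00.
Pita ∩ Grace ∩ Jamal ∩ Arjun: 13:45-14:00, 14:15-15:00.
Pita ∩ Grace ∩ Jamal ∩ Arjun ∩ Tara: 13:45-14:00, 14:15-15:00.
Pita ∩ Grace ∩ Jamal ∩ Arjun ∩ Tara ∩ Maria: ∅.
There is no time when everyone is free.
No common window is at least 30 minutes long.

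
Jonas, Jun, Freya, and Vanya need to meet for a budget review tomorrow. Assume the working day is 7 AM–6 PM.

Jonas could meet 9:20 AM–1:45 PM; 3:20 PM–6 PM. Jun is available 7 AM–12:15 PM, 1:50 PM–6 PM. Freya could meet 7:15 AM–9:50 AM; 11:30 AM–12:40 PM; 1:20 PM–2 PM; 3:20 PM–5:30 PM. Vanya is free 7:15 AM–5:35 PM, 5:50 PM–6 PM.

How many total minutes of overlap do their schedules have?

205

Jonas ∩ Jun: 09:20-12:15, 15:20-18:00.
Jonas ∩ Jun ∩ Freya: 09:20-09:50, 11:30-12:15, 15:20-17:30.
Jonas ∩ Jun ∩ Freya ∩ Vanya: 09:20-09:50, 11:30-12:15, 15:20-17:30.
Summing the common windows: 30 + 45 + 130 = 205 minutes.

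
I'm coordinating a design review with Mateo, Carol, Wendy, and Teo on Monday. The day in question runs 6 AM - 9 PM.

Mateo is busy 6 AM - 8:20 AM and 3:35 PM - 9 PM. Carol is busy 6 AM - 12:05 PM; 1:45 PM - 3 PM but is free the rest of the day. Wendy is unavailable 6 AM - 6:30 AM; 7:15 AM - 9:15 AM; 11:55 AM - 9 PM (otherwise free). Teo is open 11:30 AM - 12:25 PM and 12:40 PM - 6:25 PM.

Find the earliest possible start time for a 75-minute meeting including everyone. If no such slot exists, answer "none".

Mateo free: 08:20-15:35 (invert busy blocks within the working day).
Carol free: 12:05-13:45, 15:00-21:00 (invert busy blocks within the working day).
Wendy free: 06:30-07:15, 09:15-11:55 (invert busy blocks within the working day).
Teo free: 11:30-12:25, 12:40-18:25.
Mateo ∩ Carol: 12:05-13:45, 15:00-15:35.
Mateo ∩ Carol ∩ Wendy: ∅.
Mateo ∩ Carol ∩ Wendy ∩ Teo: ∅.
There is no time when everyone is free.
No common window is at least 75 minutes long.

none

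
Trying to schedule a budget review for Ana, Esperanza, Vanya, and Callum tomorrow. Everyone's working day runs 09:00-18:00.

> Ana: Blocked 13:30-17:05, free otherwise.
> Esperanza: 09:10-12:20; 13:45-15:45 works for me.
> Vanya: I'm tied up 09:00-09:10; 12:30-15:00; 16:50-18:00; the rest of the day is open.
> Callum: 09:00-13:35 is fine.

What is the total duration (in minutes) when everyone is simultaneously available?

Ana free: 09:00-13:30, 17:05-18:00 (invert busy blocks within the working day).
Esperanza free: 09:10-12:20, 13:45-15:45.
Vanya free: 09:10-12:30, 15:00-16:50 (invert busy blocks within the working day).
Callum free: 09:00-13:35.
Ana ∩ Esperanza: 09:10-12:20.
Ana ∩ Esperanza ∩ Vanya: 09:10-12:20.
Ana ∩ Esperanza ∩ Vanya ∩ Callum: 09:10-12:20.
That's a single block of 190 minutes.

190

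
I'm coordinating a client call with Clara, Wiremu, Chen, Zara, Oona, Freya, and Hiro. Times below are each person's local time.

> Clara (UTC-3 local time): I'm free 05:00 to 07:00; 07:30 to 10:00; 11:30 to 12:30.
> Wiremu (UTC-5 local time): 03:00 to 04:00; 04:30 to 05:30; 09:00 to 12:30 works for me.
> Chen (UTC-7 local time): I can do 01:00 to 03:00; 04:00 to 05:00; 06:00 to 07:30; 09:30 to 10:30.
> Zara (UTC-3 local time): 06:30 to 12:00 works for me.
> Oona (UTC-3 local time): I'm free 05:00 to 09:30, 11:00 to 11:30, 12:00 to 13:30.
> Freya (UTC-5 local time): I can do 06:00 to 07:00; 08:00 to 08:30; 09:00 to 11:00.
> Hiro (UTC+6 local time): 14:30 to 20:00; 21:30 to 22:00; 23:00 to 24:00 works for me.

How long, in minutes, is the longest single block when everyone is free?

0

Clara in UTC: 08:00-10:00, 10:30-13:00, 14:30-15:30 (add 3h to convert from UTC-3).
Wiremu in UTC: 08:00-09:00, 09:30-10:30, 14:00-17:30 (add 5h to convert from UTC-5).
Chen in UTC: 08:00-10:00, 11:00-12:00, 13:00-14:30, 16:30-17:30 (add 7h to convert from UTC-7).
Zara in UTC: 09:30-15:00 (add 3h to convert from UTC-3).
Oona in UTC: 08:00-12:30, 14:00-14:30, 15:00-16:30 (add 3h to convert from UTC-3).
Freya in UTC: 11:00-12:00, 13:00-13:30, 14:00-16:00 (add 5h to convert from UTC-5).
Hiro in UTC: 08:30-14:00, 15:30-16:00, 17:00-18:00 (subtract 6h to convert from UTC+6).
Clara ∩ Wiremu: 08:00-09:00, 09:30-10:00, 14:30-15:30.
Clara ∩ Wiremu ∩ Chen: 08:00-09:00, 09:30-10:00.
Clara ∩ Wiremu ∩ Chen ∩ Zara: 09:30-10:00.
Clara ∩ Wiremu ∩ Chen ∩ Zara ∩ Oona: 09:30-10:00.
Clara ∩ Wiremu ∩ Chen ∩ Zara ∩ Oona ∩ Freya: ∅.
Clara ∩ Wiremu ∩ Chen ∩ Zara ∩ Oona ∩ Freya ∩ Hiro: ∅.
There is no time when everyone is free.
No common window exists, so the longest block is 0 minutes.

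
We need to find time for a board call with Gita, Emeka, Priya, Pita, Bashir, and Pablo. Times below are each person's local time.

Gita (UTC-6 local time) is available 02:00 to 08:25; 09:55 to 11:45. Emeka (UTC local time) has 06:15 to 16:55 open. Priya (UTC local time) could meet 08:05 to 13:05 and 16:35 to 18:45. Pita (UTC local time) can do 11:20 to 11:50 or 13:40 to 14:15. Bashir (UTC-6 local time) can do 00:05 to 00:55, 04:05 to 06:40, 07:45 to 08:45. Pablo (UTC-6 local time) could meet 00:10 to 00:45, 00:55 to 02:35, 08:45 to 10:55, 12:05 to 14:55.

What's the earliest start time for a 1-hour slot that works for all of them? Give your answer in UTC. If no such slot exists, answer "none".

none

Gita in UTC: 08:00-14:25, 15:55-17:45 (add 6h to convert from UTC-6).
Emeka in UTC: 06:15-16:55.
Priya in UTC: 08:05-13:05, 16:35-18:45.
Pita in UTC: 11:20-11:50, 13:40-14:15.
Bashir in UTC: 06:05-06:55, 10:05-12:40, 13:45-14:45 (add 6h to convert from UTC-6).
Pablo in UTC: 06:10-06:45, 06:55-08:35, 14:45-16:55, 18:05-20:55 (add 6h to convert from UTC-6).
Gita ∩ Emeka: 08:00-14:25, 15:55-16:55.
Gita ∩ Emeka ∩ Priya: 08:05-13:05, 16:35-16:55.
Gita ∩ Emeka ∩ Priya ∩ Pita: 11:20-11:50.
Gita ∩ Emeka ∩ Priya ∩ Pita ∩ Bashir: 11:20-11:50.
Gita ∩ Emeka ∩ Priya ∩ Pita ∩ Bashir ∩ Pablo: ∅.
There is no time when everyone is free.
No common window is at least 60 minutes long.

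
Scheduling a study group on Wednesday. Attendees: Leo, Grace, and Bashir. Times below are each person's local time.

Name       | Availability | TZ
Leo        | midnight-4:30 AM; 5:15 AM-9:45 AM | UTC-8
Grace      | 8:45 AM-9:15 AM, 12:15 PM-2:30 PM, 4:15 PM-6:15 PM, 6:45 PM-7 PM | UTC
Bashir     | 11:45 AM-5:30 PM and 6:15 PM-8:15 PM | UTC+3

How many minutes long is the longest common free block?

Leo in UTC: 08:00-12:30, 13:15-17:45 (add 8h to convert from UTC-8).
Grace in UTC: 08:45-09:15, 12:15-14:30, 16:15-18:15, 18:45-19:00.
Bashir in UTC: 08:45-14:30, 15:15-17:15 (subtract 3h to convert from UTC+3).
Leo ∩ Grace: 08:45-09:15, 12:15-12:30, 13:15-14:30, 16:15-17:45.
Leo ∩ Grace ∩ Bashir: 08:45-09:15, 12:15-12:30, 13:15-14:30, 16:15-17:15.
So the common availability across everyone is 08:45-09:15, 12:15-12:30, 13:15-14:30, 16:15-17:15.
The longest is 13:15-14:30 at 75 minutes.

75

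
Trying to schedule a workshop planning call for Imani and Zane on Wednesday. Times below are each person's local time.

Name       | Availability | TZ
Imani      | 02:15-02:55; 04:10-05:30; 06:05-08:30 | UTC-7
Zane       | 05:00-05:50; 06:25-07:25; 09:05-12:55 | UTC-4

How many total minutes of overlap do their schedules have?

195

Imani in UTC: 09:15-09:55, 11:10-12:30, 13:05-15:30 (add 7h to convert from UTC-7).
Zane in UTC: 09:00-09:50, 10:25-11:25, 13:05-16:55 (add 4h to convert from UTC-4).
Imani ∩ Zane: 09:15-09:50, 11:10-11:25, 13:05-15:30.
So the common availability across everyone is 09:15-09:50, 11:10-11:25, 13:05-15:30.
Summing the common windows: 35 + 15 + 145 = 195 minutes.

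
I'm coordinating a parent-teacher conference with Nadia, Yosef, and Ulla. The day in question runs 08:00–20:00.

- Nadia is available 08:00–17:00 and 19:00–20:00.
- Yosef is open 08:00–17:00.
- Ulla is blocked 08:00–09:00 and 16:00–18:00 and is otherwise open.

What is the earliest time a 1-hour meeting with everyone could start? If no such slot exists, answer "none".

Nadia free: 08:00-17:00, 19:00-20:00.
Yosef free: 08:00-17:00.
Ulla free: 09:00-16:00, 18:00-20:00 (invert busy blocks within the working day).
Nadia ∩ Yosef: 08:00-17:00.
Nadia ∩ Yosef ∩ Ulla: 09:00-16:00.
Those are the intersection windows.
The first common window of at least 60 minutes is 09:00-16:00, so the earliest start is 09:00.

09:00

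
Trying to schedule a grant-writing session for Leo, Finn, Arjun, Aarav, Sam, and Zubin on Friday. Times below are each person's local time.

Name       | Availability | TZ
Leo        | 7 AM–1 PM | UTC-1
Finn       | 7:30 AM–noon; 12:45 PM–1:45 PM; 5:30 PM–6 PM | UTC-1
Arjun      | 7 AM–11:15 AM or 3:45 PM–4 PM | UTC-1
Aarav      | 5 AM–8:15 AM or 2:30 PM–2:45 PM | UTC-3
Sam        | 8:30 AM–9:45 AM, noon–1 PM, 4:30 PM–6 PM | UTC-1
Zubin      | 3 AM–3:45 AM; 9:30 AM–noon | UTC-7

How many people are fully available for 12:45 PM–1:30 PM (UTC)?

1

Leo in UTC: 08:00-14:00 (add 1h to convert from UTC-1).
Finn in UTC: 08:30-13:00, 13:45-14:45, 18:30-19:00 (add 1h to convert from UTC-1).
Arjun in UTC: 08:00-12:15, 16:45-17:00 (add 1h to convert from UTC-1).
Aarav in UTC: 08:00-11:15, 17:30-17:45 (add 3h to convert from UTC-3).
Sam in UTC: 09:30-10:45, 13:00-14:00, 17:30-19:00 (add 1h to convert from UTC-1).
Zubin in UTC: 10:00-10:45, 16:30-19:00 (add 7h to convert from UTC-7).
Leo can make the full 12:45-13:30 slot — that's 1.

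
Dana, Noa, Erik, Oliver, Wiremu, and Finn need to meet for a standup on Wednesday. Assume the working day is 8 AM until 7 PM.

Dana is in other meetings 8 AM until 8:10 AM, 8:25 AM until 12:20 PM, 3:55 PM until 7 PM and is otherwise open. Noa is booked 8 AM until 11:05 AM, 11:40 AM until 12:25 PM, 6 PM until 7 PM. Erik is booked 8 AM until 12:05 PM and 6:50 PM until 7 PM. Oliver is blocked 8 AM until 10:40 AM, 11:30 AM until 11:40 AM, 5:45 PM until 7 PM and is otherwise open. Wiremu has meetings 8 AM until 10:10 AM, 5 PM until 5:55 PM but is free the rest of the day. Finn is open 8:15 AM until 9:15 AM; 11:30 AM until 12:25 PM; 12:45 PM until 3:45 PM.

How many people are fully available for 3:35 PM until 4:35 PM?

Dana free: 08:10-08:25, 12:20-15:55 (invert busy blocks within the working day).
Noa free: 11:05-11:40, 12:25-18:00 (invert busy blocks within the working day).
Erik free: 12:05-18:50 (invert busy blocks within the working day).
Oliver free: 10:40-11:30, 11:40-17:45 (invert busy blocks within the working day).
Wiremu free: 10:10-17:00, 17:55-19:00 (invert busy blocks within the working day).
Finn free: 08:15-09:15, 11:30-12:25, 12:45-15:45.
Noa, Erik, Oliver, and Wiremu can make the full 15:35-16:35 slot — that's 4.

4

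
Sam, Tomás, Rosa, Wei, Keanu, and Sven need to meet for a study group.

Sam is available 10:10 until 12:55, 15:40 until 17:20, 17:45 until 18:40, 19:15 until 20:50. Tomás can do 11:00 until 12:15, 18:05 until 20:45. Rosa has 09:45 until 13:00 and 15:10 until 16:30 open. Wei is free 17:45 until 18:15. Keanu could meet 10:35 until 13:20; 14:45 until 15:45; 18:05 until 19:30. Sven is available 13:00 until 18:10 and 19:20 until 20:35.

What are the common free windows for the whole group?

Sam ∩ Tomás: 11:00-12:15, 18:05-18:40, 19:15-20:45.
Sam ∩ Tomás ∩ Rosa: 11:00-12:15.
Sam ∩ Tomás ∩ Rosa ∩ Wei: ∅.
Sam ∩ Tomás ∩ Rosa ∩ Wei ∩ Keanu: ∅.
Sam ∩ Tomás ∩ Rosa ∩ Wei ∩ Keanu ∩ Sven: ∅.
There is no time when everyone is free.

none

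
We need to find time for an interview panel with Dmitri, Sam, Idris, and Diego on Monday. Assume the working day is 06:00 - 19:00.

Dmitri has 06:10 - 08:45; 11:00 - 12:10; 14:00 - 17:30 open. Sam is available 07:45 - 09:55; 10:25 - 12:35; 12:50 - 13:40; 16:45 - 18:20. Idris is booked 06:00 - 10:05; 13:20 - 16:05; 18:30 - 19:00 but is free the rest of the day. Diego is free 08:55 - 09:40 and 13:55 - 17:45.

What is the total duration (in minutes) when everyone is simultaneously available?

Dmitri free: 06:10-08:45, 11:00-12:10, 14:00-17:30.
Sam free: 07:45-09:55, 10:25-12:35, 12:50-13:40, 16:45-18:20.
Idris free: 10:05-13:20, 16:05-18:30 (invert busy blocks within the working day).
Diego free: 08:55-09:40, 13:55-17:45.
Dmitri ∩ Sam: 07:45-08:45, 11:00-12:10, 16:45-17:30.
Dmitri ∩ Sam ∩ Idris: 11:00-12:10, 16:45-17:30.
Dmitri ∩ Sam ∩ Idris ∩ Diego: 16:45-17:30.
So the common availability across everyone is 16:45-17:30.
That's a single block of 45 minutes.

45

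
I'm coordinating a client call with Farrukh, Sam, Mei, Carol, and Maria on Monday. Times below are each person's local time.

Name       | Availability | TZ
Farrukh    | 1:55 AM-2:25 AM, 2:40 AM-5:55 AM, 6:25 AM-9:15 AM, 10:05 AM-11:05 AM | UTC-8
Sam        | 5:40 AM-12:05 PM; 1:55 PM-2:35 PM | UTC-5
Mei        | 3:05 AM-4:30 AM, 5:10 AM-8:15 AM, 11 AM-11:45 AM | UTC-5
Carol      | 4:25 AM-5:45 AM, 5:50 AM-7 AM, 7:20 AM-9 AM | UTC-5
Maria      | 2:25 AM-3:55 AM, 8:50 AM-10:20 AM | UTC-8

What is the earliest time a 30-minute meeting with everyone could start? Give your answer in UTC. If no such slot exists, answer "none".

Farrukh in UTC: 09:55-10:25, 10:40-13:55, 14:25-17:15, 18:05-19:05 (add 8h to convert from UTC-8).
Sam in UTC: 10:40-17:05, 18:55-19:35 (add 5h to convert from UTC-5).
Mei in UTC: 08:05-09:30, 10:10-13:15, 16:00-16:45 (add 5h to convert from UTC-5).
Carol in UTC: 09:25-10:45, 10:50-12:00, 12:20-14:00 (add 5h to convert from UTC-5).
Maria in UTC: 10:25-11:55, 16:50-18:20 (add 8h to convert from UTC-8).
Farrukh ∩ Sam: 10:40-13:55, 14:25-17:05, 18:55-19:05.
Farrukh ∩ Sam ∩ Mei: 10:40-13:15, 16:00-16:45.
Farrukh ∩ Sam ∩ Mei ∩ Carol: 10:40-10:45, 10:50-12:00, 12:20-13:15.
Farrukh ∩ Sam ∩ Mei ∩ Carol ∩ Maria: 10:40-10:45, 10:50-11:55.
The first common window of at least 30 minutes is 10:50-11:55, so the earliest start is 10:50.

10:50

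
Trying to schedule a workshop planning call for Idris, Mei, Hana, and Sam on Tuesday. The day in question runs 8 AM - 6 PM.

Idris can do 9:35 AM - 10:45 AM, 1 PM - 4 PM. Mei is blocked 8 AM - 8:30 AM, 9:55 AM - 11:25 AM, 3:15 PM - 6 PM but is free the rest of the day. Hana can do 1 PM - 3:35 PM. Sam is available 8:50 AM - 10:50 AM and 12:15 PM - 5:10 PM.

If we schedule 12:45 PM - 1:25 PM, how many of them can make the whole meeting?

2

Idris free: 09:35-10:45, 13:00-16:00.
Mei free: 08:30-09:55, 11:25-15:15 (invert busy blocks within the working day).
Hana free: 13:00-15:35.
Sam free: 08:50-10:50, 12:15-17:10.
Mei and Sam can make the full 12:45-13:25 slot — that's 2.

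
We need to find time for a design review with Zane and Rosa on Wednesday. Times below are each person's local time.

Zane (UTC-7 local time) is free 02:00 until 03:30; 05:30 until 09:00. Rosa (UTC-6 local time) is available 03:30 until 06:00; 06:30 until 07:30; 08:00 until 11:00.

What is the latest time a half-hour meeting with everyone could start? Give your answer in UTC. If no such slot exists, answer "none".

Zane in UTC: 09:00-10:30, 12:30-16:00 (add 7h to convert from UTC-7).
Rosa in UTC: 09:30-12:00, 12:30-13:30, 14:00-17:00 (add 6h to convert from UTC-6).
Zane ∩ Rosa: 09:30-10:30, 12:30-13:30, 14:00-16:00.
So the common availability across everyone is 09:30-10:30, 12:30-13:30, 14:00-16:00.
The last common window of at least 30 minutes is 14:00-16:00; a 30-minute meeting can start as late as 15:30 and still end by 16:00.

15:30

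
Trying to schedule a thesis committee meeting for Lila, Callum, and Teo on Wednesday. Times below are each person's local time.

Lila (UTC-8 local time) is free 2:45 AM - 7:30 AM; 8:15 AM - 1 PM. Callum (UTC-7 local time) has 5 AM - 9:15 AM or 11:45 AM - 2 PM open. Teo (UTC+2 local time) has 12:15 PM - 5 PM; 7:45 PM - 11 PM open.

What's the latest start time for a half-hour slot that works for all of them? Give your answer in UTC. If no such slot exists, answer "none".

Lila in UTC: 10:45-15:30, 16:15-21:00 (add 8h to convert from UTC-8).
Callum in UTC: 12:00-16:15, 18:45-21:00 (add 7h to convert from UTC-7).
Teo in UTC: 10:15-15:00, 17:45-21:00 (subtract 2h to convert from UTC+2).
Lila ∩ Callum: 12:00-15:30, 18:45-21:00.
Lila ∩ Callum ∩ Teo: 12:00-15:00, 18:45-21:00.
The last common window of at least 30 minutes is 18:45-21:00; a 30-minute meeting can start as late as 20:30 and still end by 21:00.

20:30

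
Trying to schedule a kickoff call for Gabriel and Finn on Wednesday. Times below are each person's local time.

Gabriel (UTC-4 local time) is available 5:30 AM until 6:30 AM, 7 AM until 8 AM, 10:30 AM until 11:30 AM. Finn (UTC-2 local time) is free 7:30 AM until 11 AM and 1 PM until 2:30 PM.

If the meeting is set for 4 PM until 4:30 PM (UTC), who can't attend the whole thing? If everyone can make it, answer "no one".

Gabriel in UTC: 09:30-10:30, 11:00-12:00, 14:30-15:30 (add 4h to convert from UTC-4).
Finn in UTC: 09:30-13:00, 15:00-16:30 (add 2h to convert from UTC-2).
Gabriel: not fully free for 16:00-16:30. Finn: free for 16:00-16:30.

Gabriel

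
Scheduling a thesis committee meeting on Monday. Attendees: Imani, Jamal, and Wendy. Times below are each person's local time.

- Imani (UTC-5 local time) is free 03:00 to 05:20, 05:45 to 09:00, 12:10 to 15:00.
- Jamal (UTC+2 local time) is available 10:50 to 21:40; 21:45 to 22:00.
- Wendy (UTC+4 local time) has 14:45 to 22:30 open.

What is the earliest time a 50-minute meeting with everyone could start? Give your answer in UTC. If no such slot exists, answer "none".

Imani in UTC: 08:00-10:20, 10:45-14:00, 17:10-20:00 (add 5h to convert from UTC-5).
Jamal in UTC: 08:50-19:40, 19:45-20:00 (subtract 2h to convert from UTC+2).
Wendy in UTC: 10:45-18:30 (subtract 4h to convert from UTC+4).
Imani ∩ Jamal: 08:50-10:20, 10:45-14:00, 17:10-19:40, 19:45-20:00.
Imani ∩ Jamal ∩ Wendy: 10:45-14:00, 17:10-18:30.
The first common window of at least 50 minutes is 10:45-14:00, so the earliest start is 10:45.

10:45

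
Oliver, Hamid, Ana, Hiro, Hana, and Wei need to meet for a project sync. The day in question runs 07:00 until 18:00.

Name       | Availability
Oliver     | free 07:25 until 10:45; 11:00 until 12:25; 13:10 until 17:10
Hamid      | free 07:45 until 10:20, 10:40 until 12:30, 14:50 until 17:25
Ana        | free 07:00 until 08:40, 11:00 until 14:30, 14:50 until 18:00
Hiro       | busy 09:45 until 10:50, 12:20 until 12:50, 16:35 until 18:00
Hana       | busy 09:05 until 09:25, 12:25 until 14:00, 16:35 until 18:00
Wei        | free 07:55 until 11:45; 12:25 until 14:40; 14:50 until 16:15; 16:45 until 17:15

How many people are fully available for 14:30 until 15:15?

Oliver free: 07:25-10:45, 11:00-12:25, 13:10-17:10.
Hamid free: 07:45-10:20, 10:40-12:30, 14:50-17:25.
Ana free: 07:00-08:40, 11:00-14:30, 14:50-18:00.
Hiro free: 07:00-09:45, 10:50-12:20, 12:50-16:35 (invert busy blocks within the working day).
Hana free: 07:00-09:05, 09:25-12:25, 14:00-16:35 (invert busy blocks within the working day).
Wei free: 07:55-11:45, 12:25-14:40, 14:50-16:15, 16:45-17:15.
Oliver, Hiro, and Hana can make the full 14:30-15:15 slot — that's 3.

3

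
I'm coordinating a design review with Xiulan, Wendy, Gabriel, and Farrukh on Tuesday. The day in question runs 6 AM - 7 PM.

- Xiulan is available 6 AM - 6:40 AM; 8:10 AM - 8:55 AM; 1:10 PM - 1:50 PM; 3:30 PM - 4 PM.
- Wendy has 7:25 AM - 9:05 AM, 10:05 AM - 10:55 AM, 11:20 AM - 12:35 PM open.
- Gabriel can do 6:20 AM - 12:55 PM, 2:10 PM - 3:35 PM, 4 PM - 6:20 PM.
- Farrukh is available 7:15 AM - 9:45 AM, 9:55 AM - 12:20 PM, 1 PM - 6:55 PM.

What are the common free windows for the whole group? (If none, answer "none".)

08:10-08:55

Xiulan ∩ Wendy: 08:10-08:55.
Xiulan ∩ Wendy ∩ Gabriel: 08:10-08:55.
Xiulan ∩ Wendy ∩ Gabriel ∩ Farrukh: 08:10-08:55.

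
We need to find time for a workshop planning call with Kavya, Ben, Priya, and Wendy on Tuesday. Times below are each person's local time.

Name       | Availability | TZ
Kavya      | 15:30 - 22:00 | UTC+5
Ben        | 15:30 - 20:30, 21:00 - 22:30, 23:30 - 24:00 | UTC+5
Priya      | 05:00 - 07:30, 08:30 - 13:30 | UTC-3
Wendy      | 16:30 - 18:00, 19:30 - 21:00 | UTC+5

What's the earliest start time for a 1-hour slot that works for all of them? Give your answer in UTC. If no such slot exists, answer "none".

11:30

Kavya in UTC: 10:30-17:00 (subtract 5h to convert from UTC+5).
Ben in UTC: 10:30-15:30, 16:00-17:30, 18:30-19:00 (subtract 5h to convert from UTC+5).
Priya in UTC: 08:00-10:30, 11:30-16:30 (add 3h to convert from UTC-3).
Wendy in UTC: 11:30-13:00, 14:30-16:00 (subtract 5h to convert from UTC+5).
Kavya ∩ Ben: 10:30-15:30, 16:00-17:00.
Kavya ∩ Ben ∩ Priya: 11:30-15:30, 16:00-16:30.
Kavya ∩ Ben ∩ Priya ∩ Wendy: 11:30-13:00, 14:30-15:30.
So the common availability across everyone is 11:30-13:00, 14:30-15:30.
The first common window of at least 60 minutes is 11:30-13:00, so the earliest start is 11:30.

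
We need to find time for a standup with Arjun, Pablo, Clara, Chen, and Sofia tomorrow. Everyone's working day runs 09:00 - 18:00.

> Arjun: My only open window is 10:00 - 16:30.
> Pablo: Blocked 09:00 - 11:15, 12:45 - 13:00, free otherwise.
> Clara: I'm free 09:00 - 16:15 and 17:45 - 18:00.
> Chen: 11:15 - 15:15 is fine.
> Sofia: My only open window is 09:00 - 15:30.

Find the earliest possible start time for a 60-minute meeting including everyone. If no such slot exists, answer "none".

11:15

Arjun free: 10:00-16:30.
Pablo free: 11:15-12:45, 13:00-18:00 (invert busy blocks within the working day).
Clara free: 09:00-16:15, 17:45-18:00.
Chen free: 11:15-15:15.
Sofia free: 09:00-15:30.
Arjun ∩ Pablo: 11:15-12:45, 13:00-16:30.
Arjun ∩ Pablo ∩ Clara: 11:15-12:45, 13:00-16:15.
Arjun ∩ Pablo ∩ Clara ∩ Chen: 11:15-12:45, 13:00-15:15.
Arjun ∩ Pablo ∩ Clara ∩ Chen ∩ Sofia: 11:15-12:45, 13:00-15:15.
So the common availability across everyone is 11:15-12:45, 13:00-15:15.
The first common window of at least 60 minutes is 11:15-12:45, so the earliest start is 11:15.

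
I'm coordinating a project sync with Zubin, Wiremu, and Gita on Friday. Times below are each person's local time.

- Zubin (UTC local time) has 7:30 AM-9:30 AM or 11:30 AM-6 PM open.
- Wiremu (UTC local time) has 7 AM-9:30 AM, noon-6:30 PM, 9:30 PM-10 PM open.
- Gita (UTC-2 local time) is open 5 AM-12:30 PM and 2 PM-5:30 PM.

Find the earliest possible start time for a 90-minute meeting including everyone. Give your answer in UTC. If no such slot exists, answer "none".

07:30

Zubin in UTC: 07:30-09:30, 11:30-18:00.
Wiremu in UTC: 07:00-09:30, 12:00-18:30, 21:30-22:00.
Gita in UTC: 07:00-14:30, 16:00-19:30 (add 2h to convert from UTC-2).
Zubin ∩ Wiremu: 07:30-09:30, 12:00-18:00.
Zubin ∩ Wiremu ∩ Gita: 07:30-09:30, 12:00-14:30, 16:00-18:00.
Those are the intersection windows.
The first common window of at least 90 minutes is 07:30-09:30, so the earliest start is 07:30.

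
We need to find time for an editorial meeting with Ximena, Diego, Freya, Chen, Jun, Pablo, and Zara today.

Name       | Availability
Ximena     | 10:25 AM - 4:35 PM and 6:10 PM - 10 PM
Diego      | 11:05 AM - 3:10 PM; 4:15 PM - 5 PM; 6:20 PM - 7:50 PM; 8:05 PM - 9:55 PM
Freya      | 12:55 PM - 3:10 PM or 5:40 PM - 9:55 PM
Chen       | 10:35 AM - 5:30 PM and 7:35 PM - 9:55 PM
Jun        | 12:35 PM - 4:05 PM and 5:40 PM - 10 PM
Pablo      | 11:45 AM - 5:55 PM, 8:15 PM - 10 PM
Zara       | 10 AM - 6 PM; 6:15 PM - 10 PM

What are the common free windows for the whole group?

Ximena ∩ Diego: 11:05-15:10, 16:15-16:35, 18:20-19:50, 20:05-21:55.
Ximena ∩ Diego ∩ Freya: 12:55-15:10, 18:20-19:50, 20:05-21:55.
Ximena ∩ Diego ∩ Freya ∩ Chen: 12:55-15:10, 19:35-19:50, 20:05-21:55.
Ximena ∩ Diego ∩ Freya ∩ Chen ∩ Jun: 12:55-15:10, 19:35-19:50, 20:05-21:55.
Ximena ∩ Diego ∩ Freya ∩ Chen ∩ Jun ∩ Pablo: 12:55-15:10, 20:15-21:55.
Ximena ∩ Diego ∩ Freya ∩ Chen ∩ Jun ∩ Pablo ∩ Zara: 12:55-15:10, 20:15-21:55.

12:55-15:10, 20:15-21:55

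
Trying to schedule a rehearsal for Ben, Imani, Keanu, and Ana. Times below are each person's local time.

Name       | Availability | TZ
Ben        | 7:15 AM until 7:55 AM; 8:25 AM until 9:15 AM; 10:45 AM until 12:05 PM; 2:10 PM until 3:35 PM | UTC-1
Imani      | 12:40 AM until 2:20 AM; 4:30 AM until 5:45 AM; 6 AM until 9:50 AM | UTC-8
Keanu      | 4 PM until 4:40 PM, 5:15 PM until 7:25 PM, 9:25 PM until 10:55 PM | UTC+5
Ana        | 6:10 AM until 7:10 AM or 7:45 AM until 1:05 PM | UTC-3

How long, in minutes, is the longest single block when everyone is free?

Ben in UTC: 08:15-08:55, 09:25-10:15, 11:45-13:05, 15:10-16:35 (add 1h to convert from UTC-1).
Imani in UTC: 08:40-10:20, 12:30-13:45, 14:00-17:50 (add 8h to convert from UTC-8).
Keanu in UTC: 11:00-11:40, 12:15-14:25, 16:25-17:55 (subtract 5h to convert from UTC+5).
Ana in UTC: 09:10-10:10, 10:45-16:05 (add 3h to convert from UTC-3).
Ben ∩ Imani: 08:40-08:55, 09:25-10:15, 12:30-13:05, 15:10-16:35.
Ben ∩ Imani ∩ Keanu: 12:30-13:05, 16:25-16:35.
Ben ∩ Imani ∩ Keanu ∩ Ana: 12:30-13:05.
Those are the intersection windows.
The longest is 12:30-13:05 at 35 minutes.

35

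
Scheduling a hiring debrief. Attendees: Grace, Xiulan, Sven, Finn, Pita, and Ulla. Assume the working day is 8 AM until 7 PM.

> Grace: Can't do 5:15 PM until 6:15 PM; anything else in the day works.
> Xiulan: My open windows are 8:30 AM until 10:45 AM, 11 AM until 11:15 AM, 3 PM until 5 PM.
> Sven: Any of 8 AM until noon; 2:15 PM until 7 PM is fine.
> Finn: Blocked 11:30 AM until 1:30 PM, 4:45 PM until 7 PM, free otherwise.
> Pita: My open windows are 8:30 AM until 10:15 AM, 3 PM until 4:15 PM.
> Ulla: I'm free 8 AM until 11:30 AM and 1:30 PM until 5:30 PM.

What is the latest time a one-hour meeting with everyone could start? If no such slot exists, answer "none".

15:15

Grace free: 08:00-17:15, 18:15-19:00 (invert busy blocks within the working day).
Xiulan free: 08:30-10:45, 11:00-11:15, 15:00-17:00.
Sven free: 08:00-12:00, 14:15-19:00.
Finn free: 08:00-11:30, 13:30-16:45 (invert busy blocks within the working day).
Pita free: 08:30-10:15, 15:00-16:15.
Ulla free: 08:00-11:30, 13:30-17:30.
Grace ∩ Xiulan: 08:30-10:45, 11:00-11:15, 15:00-17:00.
Grace ∩ Xiulan ∩ Sven: 08:30-10:45, 11:00-11:15, 15:00-17:00.
Grace ∩ Xiulan ∩ Sven ∩ Finn: 08:30-10:45, 11:00-11:15, 15:00-16:45.
Grace ∩ Xiulan ∩ Sven ∩ Finn ∩ Pita: 08:30-10:15, 15:00-16:15.
Grace ∩ Xiulan ∩ Sven ∩ Finn ∩ Pita ∩ Ulla: 08:30-10:15, 15:00-16:15.
The last common window of at least 60 minutes is 15:00-16:15; a 60-minute meeting can start as late as 15:15 and still end by 16:15.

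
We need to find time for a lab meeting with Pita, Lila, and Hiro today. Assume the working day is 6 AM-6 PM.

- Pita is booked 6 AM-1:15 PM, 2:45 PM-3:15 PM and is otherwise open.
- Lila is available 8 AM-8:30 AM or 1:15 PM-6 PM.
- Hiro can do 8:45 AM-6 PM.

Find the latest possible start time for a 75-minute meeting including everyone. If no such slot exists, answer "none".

16:45

Pita free: 13:15-14:45, 15:15-18:00 (invert busy blocks within the working day).
Lila free: 08:00-08:30, 13:15-18:00.
Hiro free: 08:45-18:00.
Pita ∩ Lila: 13:15-14:45, 15:15-18:00.
Pita ∩ Lila ∩ Hiro: 13:15-14:45, 15:15-18:00.
Those are the intersection windows.
The last common window of at least 75 minutes is 15:15-18:00; a 75-minute meeting can start as late as 16:45 and still end by 18:00.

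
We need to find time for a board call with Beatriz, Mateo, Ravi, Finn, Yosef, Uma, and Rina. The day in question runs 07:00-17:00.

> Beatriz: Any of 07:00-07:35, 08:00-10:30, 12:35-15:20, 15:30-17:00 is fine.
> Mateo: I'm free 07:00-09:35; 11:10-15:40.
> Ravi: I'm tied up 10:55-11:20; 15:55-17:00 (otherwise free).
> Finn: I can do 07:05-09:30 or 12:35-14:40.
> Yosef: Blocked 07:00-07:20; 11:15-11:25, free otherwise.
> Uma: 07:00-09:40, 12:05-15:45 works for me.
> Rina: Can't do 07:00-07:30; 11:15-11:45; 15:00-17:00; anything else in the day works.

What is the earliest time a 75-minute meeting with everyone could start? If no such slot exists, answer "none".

Beatriz free: 07:00-07:35, 08:00-10:30, 12:35-15:20, 15:30-17:00.
Mateo free: 07:00-09:35, 11:10-15:40.
Ravi free: 07:00-10:55, 11:20-15:55 (invert busy blocks within the working day).
Finn free: 07:05-09:30, 12:35-14:40.
Yosef free: 07:20-11:15, 11:25-17:00 (invert busy blocks within the working day).
Uma free: 07:00-09:40, 12:05-15:45.
Rina free: 07:30-11:15, 11:45-15:00 (invert busy blocks within the working day).
Beatriz ∩ Mateo: 07:00-07:35, 08:00-09:35, 12:35-15:20, 15:30-15:40.
Beatriz ∩ Mateo ∩ Ravi: 07:00-07:35, 08:00-09:35, 12:35-15:20, 15:30-15:40.
Beatriz ∩ Mateo ∩ Ravi ∩ Finn: 07:05-07:35, 08:00-09:30, 12:35-14:40.
Beatriz ∩ Mateo ∩ Ravi ∩ Finn ∩ Yosef: 07:20-07:35, 08:00-09:30, 12:35-14:40.
Beatriz ∩ Mateo ∩ Ravi ∩ Finn ∩ Yosef ∩ Uma: 07:20-07:35, 08:00-09:30, 12:35-14:40.
Beatriz ∩ Mateo ∩ Ravi ∩ Finn ∩ Yosef ∩ Uma ∩ Rina: 07:30-07:35, 08:00-09:30, 12:35-14:40.
Those are the intersection windows.
The first common window of at least 75 minutes is 08:00-09:30, so the earliest start is 08:00.

08:00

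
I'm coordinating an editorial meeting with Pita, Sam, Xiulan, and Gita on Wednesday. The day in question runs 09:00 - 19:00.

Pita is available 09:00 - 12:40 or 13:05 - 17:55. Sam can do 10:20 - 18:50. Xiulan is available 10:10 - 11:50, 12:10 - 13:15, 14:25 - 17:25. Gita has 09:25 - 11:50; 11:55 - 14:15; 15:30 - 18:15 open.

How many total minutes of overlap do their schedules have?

Pita ∩ Sam: 10:20-12:40, 13:05-17:55.
Pita ∩ Sam ∩ Xiulan: 10:20-11:50, 12:10-12:40, 13:05-13:15, 14:25-17:25.
Pita ∩ Sam ∩ Xiulan ∩ Gita: 10:20-11:50, 12:10-12:40, 13:05-13:15, 15:30-17:25.
Summing the common windows: 90 + 30 + 10 + 115 = 245 minutes.

245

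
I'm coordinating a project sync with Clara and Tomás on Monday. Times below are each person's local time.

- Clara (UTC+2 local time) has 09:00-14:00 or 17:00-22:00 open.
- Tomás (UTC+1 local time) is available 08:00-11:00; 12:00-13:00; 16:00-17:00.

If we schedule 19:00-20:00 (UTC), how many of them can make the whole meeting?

1

Clara in UTC: 07:00-12:00, 15:00-20:00 (subtract 2h to convert from UTC+2).
Tomás in UTC: 07:00-10:00, 11:00-12:00, 15:00-16:00 (subtract 1h to convert from UTC+1).
Clara can make the full 19:00-20:00 slot — that's 1.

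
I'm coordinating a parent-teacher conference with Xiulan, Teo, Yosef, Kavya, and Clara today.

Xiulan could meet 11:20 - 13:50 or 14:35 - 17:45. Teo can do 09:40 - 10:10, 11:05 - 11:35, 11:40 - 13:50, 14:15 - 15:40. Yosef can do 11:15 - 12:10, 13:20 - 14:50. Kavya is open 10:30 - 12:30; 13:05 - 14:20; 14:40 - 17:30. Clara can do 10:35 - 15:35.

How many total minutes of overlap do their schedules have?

85

Xiulan ∩ Teo: 11:20-11:35, 11:40-13:50, 14:35-15:40.
Xiulan ∩ Teo ∩ Yosef: 11:20-11:35, 11:40-12:10, 13:20-13:50, 14:35-14:50.
Xiulan ∩ Teo ∩ Yosef ∩ Kavya: 11:20-11:35, 11:40-12:10, 13:20-13:50, 14:40-14:50.
Xiulan ∩ Teo ∩ Yosef ∩ Kavya ∩ Clara: 11:20-11:35, 11:40-12:10, 13:20-13:50, 14:40-14:50.
So the common availability across everyone is 11:20-11:35, 11:40-12:10, 13:20-13:50, 14:40-14:50.
Summing the common windows: 15 + 30 + 30 + 10 = 85 minutes.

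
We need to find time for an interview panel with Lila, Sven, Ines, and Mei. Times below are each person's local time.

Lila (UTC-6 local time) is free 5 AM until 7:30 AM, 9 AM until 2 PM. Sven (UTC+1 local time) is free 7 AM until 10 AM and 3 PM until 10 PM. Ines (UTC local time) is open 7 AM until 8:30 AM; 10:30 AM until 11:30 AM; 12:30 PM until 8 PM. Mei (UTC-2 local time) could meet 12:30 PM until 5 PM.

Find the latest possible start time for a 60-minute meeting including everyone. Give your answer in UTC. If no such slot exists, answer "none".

18:00

Lila in UTC: 11:00-13:30, 15:00-20:00 (add 6h to convert from UTC-6).
Sven in UTC: 06:00-09:00, 14:00-21:00 (subtract 1h to convert from UTC+1).
Ines in UTC: 07:00-08:30, 10:30-11:30, 12:30-20:00.
Mei in UTC: 14:30-19:00 (add 2h to convert from UTC-2).
Lila ∩ Sven: 15:00-20:00.
Lila ∩ Sven ∩ Ines: 15:00-20:00.
Lila ∩ Sven ∩ Ines ∩ Mei: 15:00-19:00.
So the common availability across everyone is 15:00-19:00.
The last common window of at least 60 minutes is 15:00-19:00; a 60-minute meeting can start as late as 18:00 and still end by 19:00.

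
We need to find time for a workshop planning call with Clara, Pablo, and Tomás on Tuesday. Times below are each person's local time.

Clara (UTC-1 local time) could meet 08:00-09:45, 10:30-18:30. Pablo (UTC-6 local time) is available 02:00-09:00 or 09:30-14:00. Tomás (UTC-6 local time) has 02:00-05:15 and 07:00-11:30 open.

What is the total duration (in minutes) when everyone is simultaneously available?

Clara in UTC: 09:00-10:45, 11:30-19:30 (add 1h to convert from UTC-1).
Pablo in UTC: 08:00-15:00, 15:30-20:00 (add 6h to convert from UTC-6).
Tomás in UTC: 08:00-11:15, 13:00-17:30 (add 6h to convert from UTC-6).
Clara ∩ Pablo: 09:00-10:45, 11:30-15:00, 15:30-19:30.
Clara ∩ Pablo ∩ Tomás: 09:00-10:45, 13:00-15:00, 15:30-17:30.
Those are the intersection windows.
Summing the common windows: 105 + 120 + 120 = 345 minutes.

345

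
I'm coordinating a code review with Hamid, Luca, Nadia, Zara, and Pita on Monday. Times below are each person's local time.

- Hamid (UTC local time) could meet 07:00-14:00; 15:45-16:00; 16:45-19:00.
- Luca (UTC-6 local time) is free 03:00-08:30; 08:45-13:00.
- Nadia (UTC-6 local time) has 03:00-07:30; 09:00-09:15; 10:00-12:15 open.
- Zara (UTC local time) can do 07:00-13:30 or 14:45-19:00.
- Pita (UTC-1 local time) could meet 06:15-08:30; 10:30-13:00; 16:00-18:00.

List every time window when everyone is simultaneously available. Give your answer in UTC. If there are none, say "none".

Hamid in UTC: 07:00-14:00, 15:45-16:00, 16:45-19:00.
Luca in UTC: 09:00-14:30, 14:45-19:00 (add 6h to convert from UTC-6).
Nadia in UTC: 09:00-13:30, 15:00-15:15, 16:00-18:15 (add 6h to convert from UTC-6).
Zara in UTC: 07:00-13:30, 14:45-19:00.
Pita in UTC: 07:15-09:30, 11:30-14:00, 17:00-19:00 (add 1h to convert from UTC-1).
Hamid ∩ Luca: 09:00-14:00, 15:45-16:00, 16:45-19:00.
Hamid ∩ Luca ∩ Nadia: 09:00-13:30, 16:45-18:15.
Hamid ∩ Luca ∩ Nadia ∩ Zara: 09:00-13:30, 16:45-18:15.
Hamid ∩ Luca ∩ Nadia ∩ Zara ∩ Pita: 09:00-09:30, 11:30-13:30, 17:00-18:15.

09:00-09:30, 11:30-13:30, 17:00-18:15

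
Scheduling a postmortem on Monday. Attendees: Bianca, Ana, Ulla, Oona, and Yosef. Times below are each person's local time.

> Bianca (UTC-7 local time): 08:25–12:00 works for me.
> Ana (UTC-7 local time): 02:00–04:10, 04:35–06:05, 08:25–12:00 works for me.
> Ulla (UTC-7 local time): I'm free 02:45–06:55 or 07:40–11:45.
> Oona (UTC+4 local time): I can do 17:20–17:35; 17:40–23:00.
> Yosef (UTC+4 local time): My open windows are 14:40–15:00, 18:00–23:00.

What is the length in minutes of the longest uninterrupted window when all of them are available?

Bianca in UTC: 15:25-19:00 (add 7h to convert from UTC-7).
Ana in UTC: 09:00-11:10, 11:35-13:05, 15:25-19:00 (add 7h to convert from UTC-7).
Ulla in UTC: 09:45-13:55, 14:40-18:45 (add 7h to convert from UTC-7).
Oona in UTC: 13:20-13:35, 13:40-19:00 (subtract 4h to convert from UTC+4).
Yosef in UTC: 10:40-11:00, 14:00-19:00 (subtract 4h to convert from UTC+4).
Bianca ∩ Ana: 15:25-19:00.
Bianca ∩ Ana ∩ Ulla: 15:25-18:45.
Bianca ∩ Ana ∩ Ulla ∩ Oona: 15:25-18:45.
Bianca ∩ Ana ∩ Ulla ∩ Oona ∩ Yosef: 15:25-18:45.
The longest is 15:25-18:45 at 200 minutes.

200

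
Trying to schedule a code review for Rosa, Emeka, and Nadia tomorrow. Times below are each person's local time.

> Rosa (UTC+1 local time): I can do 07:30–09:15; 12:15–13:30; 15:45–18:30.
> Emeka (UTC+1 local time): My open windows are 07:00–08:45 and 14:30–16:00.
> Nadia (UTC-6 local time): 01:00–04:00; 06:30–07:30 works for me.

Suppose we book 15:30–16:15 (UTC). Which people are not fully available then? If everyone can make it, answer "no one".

Emeka, Nadia

Rosa in UTC: 06:30-08:15, 11:15-12:30, 14:45-17:30 (subtract 1h to convert from UTC+1).
Emeka in UTC: 06:00-07:45, 13:30-15:00 (subtract 1h to convert from UTC+1).
Nadia in UTC: 07:00-10:00, 12:30-13:30 (add 6h to convert from UTC-6).
Rosa: free for 15:30-16:15. Emeka: not fully free for 15:30-16:15. Nadia: not fully free for 15:30-16:15.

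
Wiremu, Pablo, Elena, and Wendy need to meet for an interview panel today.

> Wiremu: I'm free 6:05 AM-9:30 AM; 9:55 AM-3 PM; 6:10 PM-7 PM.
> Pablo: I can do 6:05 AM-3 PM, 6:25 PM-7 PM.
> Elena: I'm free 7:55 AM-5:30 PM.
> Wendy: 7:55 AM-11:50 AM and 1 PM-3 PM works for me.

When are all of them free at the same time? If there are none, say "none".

07:55-09:30, 09:55-11:50, 13:00-15:00

Wiremu ∩ Pablo: 06:05-09:30, 09:55-15:00, 18:25-19:00.
Wiremu ∩ Pablo ∩ Elena: 07:55-09:30, 09:55-15:00.
Wiremu ∩ Pablo ∩ Elena ∩ Wendy: 07:55-09:30, 09:55-11:50, 13:00-15:00.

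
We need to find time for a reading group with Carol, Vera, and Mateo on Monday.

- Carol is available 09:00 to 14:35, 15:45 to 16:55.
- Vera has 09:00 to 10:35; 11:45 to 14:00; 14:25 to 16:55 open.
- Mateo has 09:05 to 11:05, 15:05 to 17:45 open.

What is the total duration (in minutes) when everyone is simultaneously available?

Carol ∩ Vera: 09:00-10:35, 11:45-14:00, 14:25-14:35, 15:45-16:55.
Carol ∩ Vera ∩ Mateo: 09:05-10:35, 15:45-16:55.
Summing the common windows: 90 + 70 = 160 minutes.

160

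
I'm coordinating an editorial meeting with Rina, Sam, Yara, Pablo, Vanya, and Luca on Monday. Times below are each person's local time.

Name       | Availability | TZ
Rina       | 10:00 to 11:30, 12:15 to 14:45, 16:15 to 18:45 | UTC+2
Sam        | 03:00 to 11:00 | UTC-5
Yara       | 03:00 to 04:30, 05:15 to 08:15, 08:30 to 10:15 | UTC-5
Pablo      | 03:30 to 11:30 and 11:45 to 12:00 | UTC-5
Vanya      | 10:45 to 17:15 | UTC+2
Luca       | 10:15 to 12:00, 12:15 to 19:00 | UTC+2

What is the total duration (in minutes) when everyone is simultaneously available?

255

Rina in UTC: 08:00-09:30, 10:15-12:45, 14:15-16:45 (subtract 2h to convert from UTC+2).
Sam in UTC: 08:00-16:00 (add 5h to convert from UTC-5).
Yara in UTC: 08:00-09:30, 10:15-13:15, 13:30-15:15 (add 5h to convert from UTC-5).
Pablo in UTC: 08:30-16:30, 16:45-17:00 (add 5h to convert from UTC-5).
Vanya in UTC: 08:45-15:15 (subtract 2h to convert from UTC+2).
Luca in UTC: 08:15-10:00, 10:15-17:00 (subtract 2h to convert from UTC+2).
Rina ∩ Sam: 08:00-09:30, 10:15-12:45, 14:15-16:00.
Rina ∩ Sam ∩ Yara: 08:00-09:30, 10:15-12:45, 14:15-15:15.
Rina ∩ Sam ∩ Yara ∩ Pablo: 08:30-09:30, 10:15-12:45, 14:15-15:15.
Rina ∩ Sam ∩ Yara ∩ Pablo ∩ Vanya: 08:45-09:30, 10:15-12:45, 14:15-15:15.
Rina ∩ Sam ∩ Yara ∩ Pablo ∩ Vanya ∩ Luca: 08:45-09:30, 10:15-12:45, 14:15-15:15.
So the common availability across everyone is 08:45-09:30, 10:15-12:45, 14:15-15:15.
Summing the common windows: 45 + 150 + 60 = 255 minutes.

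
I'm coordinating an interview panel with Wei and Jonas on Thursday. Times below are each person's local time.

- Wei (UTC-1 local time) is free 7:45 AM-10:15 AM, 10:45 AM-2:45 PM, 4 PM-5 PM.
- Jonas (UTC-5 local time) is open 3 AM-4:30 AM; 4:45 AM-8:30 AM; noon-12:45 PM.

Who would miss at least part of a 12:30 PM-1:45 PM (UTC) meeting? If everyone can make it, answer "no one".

Jonas

Wei in UTC: 08:45-11:15, 11:45-15:45, 17:00-18:00 (add 1h to convert from UTC-1).
Jonas in UTC: 08:00-09:30, 09:45-13:30, 17:00-17:45 (add 5h to convert from UTC-5).
Wei: free for 12:30-13:45. Jonas: not fully free for 12:30-13:45.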